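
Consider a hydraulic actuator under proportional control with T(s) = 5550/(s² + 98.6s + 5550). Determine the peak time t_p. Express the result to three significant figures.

t_p ≈ 0.0562 s

Comparing the denominator to s² + 2ζω_n s + ω_n²: ω_n = √5550 = 74.5 rad/s, and 2ζω_n = 98.6 so ζ = 98.6/(2·74.5) = 0.662.
The damped frequency ω_d = ω_n√(1−ζ²) = 55.9 rad/s. Then t_p = π/ω_d = 0.0562 s.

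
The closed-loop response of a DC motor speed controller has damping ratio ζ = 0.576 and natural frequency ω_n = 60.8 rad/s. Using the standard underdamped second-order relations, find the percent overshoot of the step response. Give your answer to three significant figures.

%OS ≈ 10.9%

For an underdamped second-order system, %OS = 100·exp(−πζ/√(1−ζ²)).
πζ/√(1−ζ²) = π·0.576/√(1−0.332) = 2.214, so %OS = 100·e^(−2.214) = 10.9%.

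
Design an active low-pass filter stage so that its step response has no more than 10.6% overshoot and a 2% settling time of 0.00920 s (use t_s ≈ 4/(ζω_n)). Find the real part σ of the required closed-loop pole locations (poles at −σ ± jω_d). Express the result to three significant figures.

The settling-time spec alone fixes σ = ζω_n = 4/t_s = 4/0.00920 = 435.
(Overshoot then fixes ζ = 0.581 and hence ω_d = σ·√(1−ζ²)/ζ = 609 rad/s.)

σ ≈ 435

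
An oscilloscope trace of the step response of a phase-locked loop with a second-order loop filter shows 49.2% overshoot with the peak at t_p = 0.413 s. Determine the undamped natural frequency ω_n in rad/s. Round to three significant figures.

From the overshoot, ζ = −ln(OS)/√(π²+ln²(OS)) = 0.220.
t_p = π/ω_d ⇒ ω_d = 7.61 rad/s; then ω_n = ω_d/√(1−ζ²) = 7.80 rad/s.

ω_n ≈ 7.80 rad/s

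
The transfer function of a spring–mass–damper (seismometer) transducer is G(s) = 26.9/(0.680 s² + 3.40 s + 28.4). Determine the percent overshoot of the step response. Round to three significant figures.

%OS ≈ 26.8%

Dividing through by 0.680: denominator becomes s² + 5.000 s + 41.76.
So ω_n = √41.76 = 6.46 rad/s and ζ = 5.000/(2·6.46) = 0.387.
%OS = 100·exp(−πζ/√(1−ζ²)) = 26.8%.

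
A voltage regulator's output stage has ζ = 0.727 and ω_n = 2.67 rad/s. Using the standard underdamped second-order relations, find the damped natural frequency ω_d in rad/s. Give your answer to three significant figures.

ω_d ≈ 1.83 rad/s

ω_d = ω_n√(1−ζ²) = 2.67·√0.471 = 1.83 rad/s.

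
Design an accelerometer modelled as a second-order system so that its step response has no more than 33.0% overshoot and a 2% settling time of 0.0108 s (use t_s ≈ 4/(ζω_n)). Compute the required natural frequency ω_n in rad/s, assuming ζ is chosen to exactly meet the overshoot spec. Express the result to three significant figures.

ω_n ≈ 1110 rad/s

Inverting the overshoot relation: ζ = |ln 0.330|/√(π² + ln²0.330) = 0.333.
From t_s ≈ 4/(ζω_n): ω_n = 4/(ζ·t_s) = 4/(0.333·0.0108) = 1110 rad/s.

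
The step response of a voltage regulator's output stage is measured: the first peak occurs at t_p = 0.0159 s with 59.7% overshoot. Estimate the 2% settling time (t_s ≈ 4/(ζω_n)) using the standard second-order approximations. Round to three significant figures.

The overshoot fixes ζ = −ln(OS)/√(π²+ln²(OS)) = 0.162.
t_p = π/ω_d ⇒ ω_d = 198 rad/s; then ω_n = ω_d/√(1−ζ²) = 200 rad/s.
t_s ≈ 4/(ζω_n) = 4/(0.162·200) = 0.123 s.

t_s ≈ 0.123 s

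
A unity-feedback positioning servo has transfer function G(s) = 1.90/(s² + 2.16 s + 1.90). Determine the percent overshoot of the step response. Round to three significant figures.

ω_n = √1.90 = 1.38 rad/s; ζ = 2.16/(2·1.38) = 0.784.
%OS = 100·exp(−πζ/√(1−ζ²)) = 1.90%.

%OS ≈ 1.90%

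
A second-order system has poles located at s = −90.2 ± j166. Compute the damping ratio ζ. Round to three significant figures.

ζ ≈ 0.477

The poles are at −σ ± jω_d with σ = 90.2 and ω_d = 166, so ω_n = √(σ²+ω_d²) = 189 rad/s and ζ = σ/ω_n = 0.477.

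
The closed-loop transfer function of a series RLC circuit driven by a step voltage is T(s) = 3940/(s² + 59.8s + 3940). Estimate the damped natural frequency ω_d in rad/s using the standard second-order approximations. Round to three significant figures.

ω_d ≈ 55.2 rad/s

ω_n = √3940 = 62.8 rad/s; ζ = 59.8/(2·62.8) = 0.476.
ω_d = 62.8·√(1 − 0.476²) = 55.2 rad/s.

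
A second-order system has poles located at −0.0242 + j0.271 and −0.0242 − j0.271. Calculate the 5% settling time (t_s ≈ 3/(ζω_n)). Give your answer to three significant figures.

For poles at −σ ± jω_d, ζω_n = σ = 0.0242, so t_s ≈ 3/σ = 124 s.

t_s ≈ 124 s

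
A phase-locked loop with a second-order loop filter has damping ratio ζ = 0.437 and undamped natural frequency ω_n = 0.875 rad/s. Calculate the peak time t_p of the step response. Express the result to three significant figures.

t_p ≈ 3.99 s

The damped frequency is ω_d = ω_n√(1−ζ²) = 0.875·√(1−0.191) = 0.787 rad/s.
Peak time t_p = π/ω_d = π/0.787 = 3.99 s.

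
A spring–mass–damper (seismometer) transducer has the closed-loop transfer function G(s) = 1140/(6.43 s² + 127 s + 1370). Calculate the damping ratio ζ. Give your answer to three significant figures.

ζ ≈ 0.677

Dividing through by 6.43: denominator becomes s² + 19.75 s + 213.1.
So ω_n = √213.1 = 14.6 rad/s and ζ = 19.75/(2·14.6) = 0.677.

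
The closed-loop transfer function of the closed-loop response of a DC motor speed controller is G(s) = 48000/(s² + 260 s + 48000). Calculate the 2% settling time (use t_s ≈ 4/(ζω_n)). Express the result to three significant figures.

t_s ≈ 0.0308 s

Comparing the denominator to s² + 2ζω_n s + ω_n²: ω_n = √48000 = 219 rad/s, and 2ζω_n = 260 so ζ = 260/(2·219) = 0.593.
t_s ≈ 4/(ζω_n) = 4/(0.593·219) = 0.0308 s.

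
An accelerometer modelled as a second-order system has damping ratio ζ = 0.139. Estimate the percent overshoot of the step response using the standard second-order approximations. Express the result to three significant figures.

For an underdamped second-order system, %OS = 100·exp(−πζ/√(1−ζ²)).
πζ/√(1−ζ²) = π·0.139/√(1−0.0193) = 0.4410, so %OS = 100·e^(−0.4410) = 64.3%.

%OS ≈ 64.3%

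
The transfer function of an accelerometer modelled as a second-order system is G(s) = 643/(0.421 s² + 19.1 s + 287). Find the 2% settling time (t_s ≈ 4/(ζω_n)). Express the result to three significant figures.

t_s ≈ 0.176 s

Dividing through by 0.421: denominator becomes s² + 45.37 s + 681.7.
So ω_n = √681.7 = 26.1 rad/s and ζ = 45.37/(2·26.1) = 0.869.
t_s ≈ 4/(ζω_n) = 0.176 s.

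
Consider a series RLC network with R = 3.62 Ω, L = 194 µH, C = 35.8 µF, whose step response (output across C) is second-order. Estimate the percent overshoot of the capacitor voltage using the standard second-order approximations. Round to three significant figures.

For a series RLC circuit (capacitor voltage as output), ω_n = 1/√(LC) = 1/√(194 µH · 35.8 µF) = 12000 rad/s.
ζ = (R/2)·√(C/L) = (3.62/2)·√(35.8 µF/194 µH) = 0.778.
%OS = 100·exp(−πζ/√(1−ζ²)) = 2.06%.

%OS ≈ 2.06%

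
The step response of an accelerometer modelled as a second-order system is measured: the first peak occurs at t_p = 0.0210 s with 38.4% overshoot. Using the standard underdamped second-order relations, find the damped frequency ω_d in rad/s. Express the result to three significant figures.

t_p = π/ω_d, so ω_d = π/0.0210 = 150 rad/s.

ω_d ≈ 150 rad/s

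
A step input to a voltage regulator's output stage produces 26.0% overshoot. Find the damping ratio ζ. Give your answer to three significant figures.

From %OS = 100·exp(−πζ/√(1−ζ²)), invert to get ζ = −ln(OS)/√(π² + ln²(OS)) with OS = 0.260.
−ln 0.260 = 1.347, so ζ = 1.347/√(π² + 1.815) = 0.394.

ζ ≈ 0.394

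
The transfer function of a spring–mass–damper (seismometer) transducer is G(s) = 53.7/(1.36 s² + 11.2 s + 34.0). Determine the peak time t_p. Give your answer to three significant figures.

t_p ≈ 1.11 s

Dividing through by 1.36: denominator becomes s² + 8.235 s + 25.00.
So ω_n = √25.00 = 5.00 rad/s and ζ = 8.235/(2·5.00) = 0.824.
The damped frequency ω_d = ω_n√(1−ζ²) = 2.84 rad/s. t_p = π/ω_d = 1.11 s.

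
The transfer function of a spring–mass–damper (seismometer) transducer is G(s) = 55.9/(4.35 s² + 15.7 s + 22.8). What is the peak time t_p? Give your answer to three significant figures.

Dividing through by 4.35: denominator becomes s² + 3.609 s + 5.241.
So ω_n = √5.241 = 2.29 rad/s and ζ = 3.609/(2·2.29) = 0.788.
ω_d = ω_n√(1−ζ²) = 1.41 rad/s. t_p = π/ω_d = 2.23 s.

t_p ≈ 2.23 s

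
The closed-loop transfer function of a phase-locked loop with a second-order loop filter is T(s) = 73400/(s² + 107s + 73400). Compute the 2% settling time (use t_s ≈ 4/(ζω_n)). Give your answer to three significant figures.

ω_n = √73400 = 271 rad/s; ζ = 107/(2·271) = 0.197.
t_s ≈ 4/(ζω_n) = 4/(0.197·271) = 0.0748 s.

t_s ≈ 0.0748 s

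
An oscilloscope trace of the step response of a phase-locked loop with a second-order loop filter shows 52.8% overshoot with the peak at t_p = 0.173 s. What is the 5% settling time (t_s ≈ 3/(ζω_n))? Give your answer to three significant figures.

From the overshoot, ζ = −ln(OS)/√(π²+ln²(OS)) = 0.199.
From t_p = π/ω_d, ω_d = π/0.173 = 18.2 rad/s, so ω_n = ω_d/√(1−ζ²) = 18.5 rad/s.
t_s ≈ 3/(ζω_n) = 3/(0.199·18.5) = 0.813 s.

t_s ≈ 0.813 s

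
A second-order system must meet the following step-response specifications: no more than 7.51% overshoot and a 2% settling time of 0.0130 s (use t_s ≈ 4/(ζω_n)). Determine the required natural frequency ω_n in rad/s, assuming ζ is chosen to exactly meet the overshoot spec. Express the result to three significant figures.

Inverting the overshoot relation: ζ = |ln 0.0751|/√(π² + ln²0.0751) = 0.636.
Then ω_n = 4/(ζ t_s) = 4/(0.636 × 0.0130) = 484 rad/s.

ω_n ≈ 484 rad/s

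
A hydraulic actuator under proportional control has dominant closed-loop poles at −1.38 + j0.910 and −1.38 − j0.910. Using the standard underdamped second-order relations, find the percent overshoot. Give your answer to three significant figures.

%OS ≈ 0.853%

The poles are at −σ ± jω_d with σ = 1.38 and ω_d = 0.910, so ω_n = √(σ²+ω_d²) = 1.65 rad/s and ζ = σ/ω_n = 0.835.
%OS = 100 e^{−πζ/√(1−ζ²)} with ζ = 0.835 gives 0.853%.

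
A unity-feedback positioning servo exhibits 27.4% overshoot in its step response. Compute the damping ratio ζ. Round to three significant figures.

Inverting the overshoot relation: ζ = |ln 0.274|/√(π² + ln²0.274) = 0.381.

ζ ≈ 0.381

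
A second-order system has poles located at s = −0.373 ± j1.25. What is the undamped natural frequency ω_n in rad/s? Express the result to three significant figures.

ω_n ≈ 1.30 rad/s

The poles are at −σ ± jω_d with σ = 0.373 and ω_d = 1.25, so ω_n = √(σ²+ω_d²) = 1.30 rad/s and ζ = σ/ω_n = 0.286.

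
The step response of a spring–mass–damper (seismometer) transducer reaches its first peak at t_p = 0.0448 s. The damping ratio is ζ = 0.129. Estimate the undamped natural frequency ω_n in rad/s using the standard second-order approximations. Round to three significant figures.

Peak time t_p = π/ω_d, so ω_d = π/t_p = π/0.0448 = 70.1 rad/s.
ω_n = ω_d/√(1−ζ²) = 70.1/√0.983 = 70.7 rad/s.

ω_n ≈ 70.7 rad/s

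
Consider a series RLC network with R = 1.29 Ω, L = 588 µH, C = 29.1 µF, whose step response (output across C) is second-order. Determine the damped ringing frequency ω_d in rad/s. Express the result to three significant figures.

For a series RLC circuit (capacitor voltage as output), ω_n = 1/√(LC) = 1/√(588 µH · 29.1 µF) = 7640 rad/s.
ζ = (R/2)·√(C/L) = (1.29/2)·√(29.1 µF/588 µH) = 0.143.
The damped frequency ω_d = ω_n√(1−ζ²) = 7570 rad/s.

ω_d ≈ 7570 rad/s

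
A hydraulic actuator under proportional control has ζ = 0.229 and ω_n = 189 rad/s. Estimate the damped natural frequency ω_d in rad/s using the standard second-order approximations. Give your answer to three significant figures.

ω_d ≈ 184 rad/s

ω_d = ω_n√(1−ζ²) = 189·√0.948 = 184 rad/s.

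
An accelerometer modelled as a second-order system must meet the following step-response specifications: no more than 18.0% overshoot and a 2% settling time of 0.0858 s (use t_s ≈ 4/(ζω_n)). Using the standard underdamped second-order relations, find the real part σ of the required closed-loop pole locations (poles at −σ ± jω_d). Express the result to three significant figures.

The settling-time spec alone fixes σ = ζω_n = 4/t_s = 4/0.0858 = 46.6.
(Overshoot then fixes ζ = 0.479 and hence ω_d = σ·√(1−ζ²)/ζ = 85.4 rad/s.)

σ ≈ 46.6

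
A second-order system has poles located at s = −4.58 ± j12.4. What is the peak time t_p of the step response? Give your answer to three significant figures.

t_p = π/ω_d with ω_d = 12.4 (the imaginary part), so t_p = 0.253 s.

t_p ≈ 0.253 s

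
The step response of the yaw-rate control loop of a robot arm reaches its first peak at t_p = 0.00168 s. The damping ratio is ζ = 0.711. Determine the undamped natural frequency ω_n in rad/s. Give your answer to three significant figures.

Peak time t_p = π/ω_d, so ω_d = π/t_p = π/0.00168 = 1870 rad/s.
ω_n = ω_d/√(1−ζ²) = 1870/√0.494 = 2660 rad/s.

ω_n ≈ 2660 rad/s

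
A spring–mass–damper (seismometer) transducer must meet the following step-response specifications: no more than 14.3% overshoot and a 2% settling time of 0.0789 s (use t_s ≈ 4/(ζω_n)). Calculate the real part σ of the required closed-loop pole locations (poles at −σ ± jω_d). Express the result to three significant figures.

The settling-time spec alone fixes σ = ζω_n = 4/t_s = 4/0.0789 = 50.7.
(Overshoot then fixes ζ = 0.526 and hence ω_d = σ·√(1−ζ²)/ζ = 81.9 rad/s.)

σ ≈ 50.7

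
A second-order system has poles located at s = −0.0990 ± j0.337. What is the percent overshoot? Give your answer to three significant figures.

%OS ≈ 39.7%

|pole| = ω_n = √(0.0990² + 0.337²) = 0.351 rad/s; ζ = cos θ = σ/ω_n = 0.282.
%OS = 100 e^{−πζ/√(1−ζ²)} with ζ = 0.282 gives 39.7%.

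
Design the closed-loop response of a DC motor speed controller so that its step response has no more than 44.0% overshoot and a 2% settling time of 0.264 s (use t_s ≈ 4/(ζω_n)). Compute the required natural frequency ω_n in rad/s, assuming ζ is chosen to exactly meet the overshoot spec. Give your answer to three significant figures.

From %OS = 100·exp(−πζ/√(1−ζ²)), invert to get ζ = −ln(OS)/√(π² + ln²(OS)) with OS = 0.440.
−ln 0.440 = 0.8210, so ζ = 0.8210/√(π² + 0.6740) = 0.253.
Then ω_n = 4/(ζ t_s) = 4/(0.253 × 0.264) = 59.9 rad/s.

ω_n ≈ 59.9 rad/s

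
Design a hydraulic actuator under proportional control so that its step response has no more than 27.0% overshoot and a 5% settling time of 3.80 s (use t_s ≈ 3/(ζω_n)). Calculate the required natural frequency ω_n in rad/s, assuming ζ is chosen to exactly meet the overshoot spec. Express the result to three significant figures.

ω_n ≈ 2.05 rad/s

ζ = −ln(OS)/√(π² + (ln OS)²). With OS = 0.270, ln OS = −1.309 and ζ = 1.309/3.404 = 0.385.
From t_s ≈ 3/(ζω_n): ω_n = 3/(ζ·t_s) = 3/(0.385·3.80) = 2.05 rad/s.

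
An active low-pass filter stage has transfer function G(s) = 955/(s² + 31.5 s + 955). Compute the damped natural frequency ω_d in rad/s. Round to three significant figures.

ω_d ≈ 26.6 rad/s

Comparing the denominator to s² + 2ζω_n s + ω_n²: ω_n = √955 = 30.9 rad/s, and 2ζω_n = 31.5 so ζ = 31.5/(2·30.9) = 0.510.
The damped frequency ω_d = ω_n√(1−ζ²) = 26.6 rad/s.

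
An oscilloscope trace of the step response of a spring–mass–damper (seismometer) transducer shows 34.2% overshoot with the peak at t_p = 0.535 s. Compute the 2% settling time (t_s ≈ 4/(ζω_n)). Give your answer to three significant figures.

t_s ≈ 1.99 s

From the overshoot, ζ = −ln(OS)/√(π²+ln²(OS)) = 0.323.
t_p = π/ω_d ⇒ ω_d = 5.87 rad/s; then ω_n = ω_d/√(1−ζ²) = 6.21 rad/s.
t_s ≈ 4/(ζω_n) = 4/(0.323·6.21) = 1.99 s.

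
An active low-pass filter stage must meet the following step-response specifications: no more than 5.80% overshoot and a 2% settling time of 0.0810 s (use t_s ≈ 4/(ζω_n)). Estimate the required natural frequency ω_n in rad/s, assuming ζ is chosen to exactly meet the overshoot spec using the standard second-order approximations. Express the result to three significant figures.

ω_n ≈ 73.5 rad/s

ζ = −ln(OS)/√(π² + (ln OS)²). With OS = 0.0580, ln OS = −2.847 and ζ = 2.847/4.240 = 0.672.
From t_s ≈ 4/(ζω_n): ω_n = 4/(ζ·t_s) = 4/(0.672·0.0810) = 73.5 rad/s.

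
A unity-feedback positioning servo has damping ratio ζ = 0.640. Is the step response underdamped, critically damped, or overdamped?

Since ζ = 0.640 < 1, the system is underdamped.

underdamped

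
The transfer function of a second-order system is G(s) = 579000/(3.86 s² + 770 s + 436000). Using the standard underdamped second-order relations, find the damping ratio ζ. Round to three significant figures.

ζ ≈ 0.297

Dividing through by 3.86: denominator becomes s² + 199.5 s + 113000.
So ω_n = √113000 = 336 rad/s and ζ = 199.5/(2·336) = 0.297.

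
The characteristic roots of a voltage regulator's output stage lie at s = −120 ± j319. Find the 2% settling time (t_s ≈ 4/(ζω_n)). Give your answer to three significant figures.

For poles at −σ ± jω_d, ζω_n = σ = 120, so t_s ≈ 4/σ = 0.0333 s.

t_s ≈ 0.0333 s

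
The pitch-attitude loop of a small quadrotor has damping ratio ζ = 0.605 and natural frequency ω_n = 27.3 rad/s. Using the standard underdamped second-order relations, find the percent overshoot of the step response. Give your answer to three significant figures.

%OS ≈ 9.19%

For an underdamped second-order system, %OS = 100·exp(−πζ/√(1−ζ²)).
πζ/√(1−ζ²) = π·0.605/√(1−0.366) = 2.387, so %OS = 100·e^(−2.387) = 9.19%.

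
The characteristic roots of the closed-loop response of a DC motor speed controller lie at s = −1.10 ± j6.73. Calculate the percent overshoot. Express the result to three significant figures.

The poles are at −σ ± jω_d with σ = 1.10 and ω_d = 6.73, so ω_n = √(σ²+ω_d²) = 6.82 rad/s and ζ = σ/ω_n = 0.161.
%OS = 100·exp(−πζ/√(1−ζ²)) = 59.8%.

%OS ≈ 59.8%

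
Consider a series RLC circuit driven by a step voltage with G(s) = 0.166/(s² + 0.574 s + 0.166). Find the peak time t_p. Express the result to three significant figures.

ω_n = √0.166 = 0.407 rad/s; ζ = 0.574/(2·0.407) = 0.704.
ω_d = ω_n√(1−ζ²) = 0.289 rad/s. Then t_p = π/ω_d = 10.9 s.

t_p ≈ 10.9 s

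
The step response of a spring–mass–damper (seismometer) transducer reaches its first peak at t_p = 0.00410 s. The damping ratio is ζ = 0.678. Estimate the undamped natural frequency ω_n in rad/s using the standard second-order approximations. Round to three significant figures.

ω_n ≈ 1040 rad/s

Peak time t_p = π/ω_d, so ω_d = π/t_p = π/0.00410 = 766 rad/s.
ω_n = ω_d/√(1−ζ²) = 766/√0.540 = 1040 rad/s.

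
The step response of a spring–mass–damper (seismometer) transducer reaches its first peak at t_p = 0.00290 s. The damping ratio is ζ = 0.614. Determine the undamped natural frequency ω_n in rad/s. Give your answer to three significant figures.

Peak time t_p = π/ω_d, so ω_d = π/t_p = π/0.00290 = 1080 rad/s.
ω_n = ω_d/√(1−ζ²) = 1080/√0.623 = 1370 rad/s.

ω_n ≈ 1370 rad/s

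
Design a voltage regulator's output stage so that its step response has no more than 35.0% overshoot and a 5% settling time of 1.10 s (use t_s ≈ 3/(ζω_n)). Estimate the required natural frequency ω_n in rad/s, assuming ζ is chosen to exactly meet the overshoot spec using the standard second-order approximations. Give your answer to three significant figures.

Inverting the overshoot relation: ζ = |ln 0.350|/√(π² + ln²0.350) = 0.317.
Then ω_n = 3/(ζ t_s) = 3/(0.317 × 1.10) = 8.60 rad/s.

ω_n ≈ 8.60 rad/s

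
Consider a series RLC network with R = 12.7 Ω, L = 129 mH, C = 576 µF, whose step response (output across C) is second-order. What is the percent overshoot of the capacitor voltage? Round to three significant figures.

For a series RLC circuit (capacitor voltage as output), ω_n = 1/√(LC) = 1/√(129 mH · 576 µF) = 116 rad/s.
ζ = (R/2)·√(C/L) = (12.7/2)·√(576 µF/129 mH) = 0.424.
%OS = 100·exp(−πζ/√(1−ζ²)) = 22.9%.

%OS ≈ 22.9%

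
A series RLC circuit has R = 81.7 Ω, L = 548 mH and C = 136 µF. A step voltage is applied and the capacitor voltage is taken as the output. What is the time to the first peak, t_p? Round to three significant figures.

t_p ≈ 0.0354 s

For a series RLC circuit (capacitor voltage as output), ω_n = 1/√(LC) = 1/√(548 mH · 136 µF) = 116 rad/s.
ζ = (R/2)·√(C/L) = (81.7/2)·√(136 µF/548 mH) = 0.644.
The damped frequency ω_d = ω_n√(1−ζ²) = 88.7 rad/s. t_p = π/ω_d = 0.0354 s.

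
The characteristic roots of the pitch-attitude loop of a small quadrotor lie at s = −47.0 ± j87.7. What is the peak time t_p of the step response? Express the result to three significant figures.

t_p ≈ 0.0358 s

t_p = π/ω_d with ω_d = 87.7 (the imaginary part), so t_p = 0.0358 s.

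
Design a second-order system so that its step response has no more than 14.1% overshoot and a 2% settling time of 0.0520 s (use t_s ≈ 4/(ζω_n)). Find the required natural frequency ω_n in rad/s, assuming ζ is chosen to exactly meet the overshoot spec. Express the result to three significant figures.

ζ = −ln(OS)/√(π² + (ln OS)²). With OS = 0.141, ln OS = −1.959 and ζ = 1.959/3.702 = 0.529.
Then ω_n = 4/(ζ t_s) = 4/(0.529 × 0.0520) = 145 rad/s.

ω_n ≈ 145 rad/s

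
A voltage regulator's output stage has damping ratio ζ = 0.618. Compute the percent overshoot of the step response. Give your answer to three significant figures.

%OS ≈ 8.46%

For an underdamped second-order system, %OS = 100·exp(−πζ/√(1−ζ²)).
πζ/√(1−ζ²) = π·0.618/√(1−0.382) = 2.470, so %OS = 100·e^(−2.470) = 8.46%.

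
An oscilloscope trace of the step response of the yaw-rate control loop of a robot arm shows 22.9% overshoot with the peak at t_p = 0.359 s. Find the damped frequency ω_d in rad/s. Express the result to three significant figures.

t_p = π/ω_d, so ω_d = π/0.359 = 8.75 rad/s.

ω_d ≈ 8.75 rad/s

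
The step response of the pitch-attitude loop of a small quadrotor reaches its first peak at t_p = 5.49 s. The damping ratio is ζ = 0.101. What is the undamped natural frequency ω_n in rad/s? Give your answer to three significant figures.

Peak time t_p = π/ω_d, so ω_d = π/t_p = π/5.49 = 0.572 rad/s.
ω_n = ω_d/√(1−ζ²) = 0.572/√0.990 = 0.575 rad/s.

ω_n ≈ 0.575 rad/s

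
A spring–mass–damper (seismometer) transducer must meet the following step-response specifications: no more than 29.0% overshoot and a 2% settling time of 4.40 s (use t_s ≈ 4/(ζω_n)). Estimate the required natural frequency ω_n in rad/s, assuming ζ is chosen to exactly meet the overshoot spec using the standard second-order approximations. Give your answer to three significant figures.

ω_n ≈ 2.48 rad/s

From %OS = 100·exp(−πζ/√(1−ζ²)), invert to get ζ = −ln(OS)/√(π² + ln²(OS)) with OS = 0.290.
−ln 0.290 = 1.238, so ζ = 1.238/√(π² + 1.532) = 0.367.
Then ω_n = 4/(ζ t_s) = 4/(0.367 × 4.40) = 2.48 rad/s.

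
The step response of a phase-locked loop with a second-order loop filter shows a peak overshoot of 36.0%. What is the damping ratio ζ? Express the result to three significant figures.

ζ = −ln(OS)/√(π² + (ln OS)²). With OS = 0.360, ln OS = −1.022 and ζ = 1.022/3.304 = 0.309.

ζ ≈ 0.309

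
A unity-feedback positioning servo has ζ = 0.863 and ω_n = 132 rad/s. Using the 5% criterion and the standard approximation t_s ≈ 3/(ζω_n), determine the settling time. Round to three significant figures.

t_s ≈ 3/(ζω_n) = 3/(0.863 × 132) = 0.0263 s.

t_s ≈ 0.0263 s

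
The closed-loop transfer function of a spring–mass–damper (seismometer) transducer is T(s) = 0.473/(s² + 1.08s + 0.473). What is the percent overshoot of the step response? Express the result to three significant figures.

%OS ≈ 1.86%

Matching coefficients with s² + 2ζω_n s + ω_n² gives ω_n² = 0.473 ⇒ ω_n = 0.688 rad/s, and ζ = 1.08/(2ω_n) = 0.785.
Overshoot: exp(−π·0.785/√(1−0.785²)) = 0.0186, i.e. 1.86%.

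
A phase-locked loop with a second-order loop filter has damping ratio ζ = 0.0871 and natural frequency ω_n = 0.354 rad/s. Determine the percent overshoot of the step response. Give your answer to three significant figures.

%OS ≈ 76.0%

For an underdamped second-order system, %OS = 100·exp(−πζ/√(1−ζ²)).
πζ/√(1−ζ²) = π·0.0871/√(1−0.00759) = 0.2747, so %OS = 100·e^(−0.2747) = 76.0%.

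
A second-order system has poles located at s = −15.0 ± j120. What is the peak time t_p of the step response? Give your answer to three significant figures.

t_p = π/ω_d with ω_d = 120 (the imaginary part), so t_p = 0.0262 s.

t_p ≈ 0.0262 s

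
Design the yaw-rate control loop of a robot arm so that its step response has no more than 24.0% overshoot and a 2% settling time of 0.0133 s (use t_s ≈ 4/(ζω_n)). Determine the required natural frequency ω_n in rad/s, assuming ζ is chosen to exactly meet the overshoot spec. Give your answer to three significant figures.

ω_n ≈ 727 rad/s

ζ = −ln(OS)/√(π² + (ln OS)²). With OS = 0.240, ln OS = −1.427 and ζ = 1.427/3.451 = 0.414.
From t_s ≈ 4/(ζω_n): ω_n = 4/(ζ·t_s) = 4/(0.414·0.0133) = 727 rad/s.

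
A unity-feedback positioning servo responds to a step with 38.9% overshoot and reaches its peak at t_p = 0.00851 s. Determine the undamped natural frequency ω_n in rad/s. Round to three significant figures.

ω_n ≈ 385 rad/s

ζ from %OS: ζ = |ln 0.389|/√(π²+ln²0.389) = 0.288.
From t_p = π/ω_d, ω_d = π/0.00851 = 369 rad/s, so ω_n = ω_d/√(1−ζ²) = 385 rad/s.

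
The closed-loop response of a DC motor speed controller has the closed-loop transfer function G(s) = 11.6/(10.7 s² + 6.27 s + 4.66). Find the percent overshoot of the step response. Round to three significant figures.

%OS ≈ 21.1%

Dividing through by 10.7: denominator becomes s² + 0.5860 s + 0.4355.
So ω_n = √0.4355 = 0.660 rad/s and ζ = 0.5860/(2·0.660) = 0.444.
%OS = 100·exp(−πζ/√(1−ζ²)) = 21.1%.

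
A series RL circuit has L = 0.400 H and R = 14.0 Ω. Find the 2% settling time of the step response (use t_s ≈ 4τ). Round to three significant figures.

τ = L/R = 0.400/14.0 = 0.0286 s.
t_s ≈ 4τ = 0.114 s.

t_s ≈ 0.114 s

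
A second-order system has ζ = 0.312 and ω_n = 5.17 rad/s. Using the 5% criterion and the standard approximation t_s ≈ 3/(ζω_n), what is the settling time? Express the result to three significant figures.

t_s ≈ 3/(ζω_n) = 3/(0.312 × 5.17) = 1.86 s.

t_s ≈ 1.86 s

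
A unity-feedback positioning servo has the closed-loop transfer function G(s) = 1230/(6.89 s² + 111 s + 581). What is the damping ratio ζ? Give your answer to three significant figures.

ζ ≈ 0.877

Dividing through by 6.89: denominator becomes s² + 16.11 s + 84.33.
So ω_n = √84.33 = 9.18 rad/s and ζ = 16.11/(2·9.18) = 0.877.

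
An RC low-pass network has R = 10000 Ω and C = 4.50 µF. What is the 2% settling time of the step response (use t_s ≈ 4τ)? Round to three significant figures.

τ = RC = 10000 × 4.50 µF = 0.0450 s.
t_s ≈ 4τ = 0.180 s.

t_s ≈ 0.180 s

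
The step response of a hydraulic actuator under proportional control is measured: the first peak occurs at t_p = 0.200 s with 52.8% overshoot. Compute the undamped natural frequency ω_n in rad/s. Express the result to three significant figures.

ω_n ≈ 16.0 rad/s

The overshoot fixes ζ = −ln(OS)/√(π²+ln²(OS)) = 0.199.
t_p = π/ω_d ⇒ ω_d = 15.7 rad/s; then ω_n = ω_d/√(1−ζ²) = 16.0 rad/s.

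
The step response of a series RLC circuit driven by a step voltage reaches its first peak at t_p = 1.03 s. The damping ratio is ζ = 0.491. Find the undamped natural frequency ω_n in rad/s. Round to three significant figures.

ω_n ≈ 3.50 rad/s

Peak time t_p = π/ω_d, so ω_d = π/t_p = π/1.03 = 3.05 rad/s.
ω_n = ω_d/√(1−ζ²) = 3.05/√0.759 = 3.50 rad/s.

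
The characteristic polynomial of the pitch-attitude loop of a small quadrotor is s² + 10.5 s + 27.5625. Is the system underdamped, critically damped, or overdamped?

critically damped

a² − 4b = 10.5² − 4·27.5625 = 0 (repeated real root); the system is critically damped.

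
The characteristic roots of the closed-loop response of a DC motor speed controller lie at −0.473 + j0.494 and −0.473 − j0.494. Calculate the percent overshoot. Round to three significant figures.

|pole| = ω_n = √(0.473² + 0.494²) = 0.684 rad/s; ζ = cos θ = σ/ω_n = 0.692.
%OS = 100 e^{−πζ/√(1−ζ²)} with ζ = 0.692 gives 4.94%.

%OS ≈ 4.94%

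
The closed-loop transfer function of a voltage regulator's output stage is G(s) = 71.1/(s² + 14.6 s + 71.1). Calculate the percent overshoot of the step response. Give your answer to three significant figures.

%OS ≈ 0.436%

ω_n = √71.1 = 8.43 rad/s; ζ = 14.6/(2·8.43) = 0.866.
Overshoot: exp(−π·0.866/√(1−0.866²)) = 0.00436, i.e. 0.436%.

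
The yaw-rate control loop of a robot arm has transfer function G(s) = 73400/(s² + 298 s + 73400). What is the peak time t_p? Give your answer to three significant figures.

Matching coefficients with s² + 2ζω_n s + ω_n² gives ω_n² = 73400 ⇒ ω_n = 271 rad/s, and ζ = 298/(2ω_n) = 0.550.
ω_d = ω_n√(1−ζ²) = 226 rad/s. Then t_p = π/ω_d = 0.0139 s.

t_p ≈ 0.0139 s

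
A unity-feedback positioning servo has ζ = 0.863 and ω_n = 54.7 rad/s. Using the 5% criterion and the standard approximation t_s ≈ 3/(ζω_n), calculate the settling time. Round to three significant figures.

t_s ≈ 0.0636 s

t_s ≈ 3/(ζω_n) = 3/(0.863 × 54.7) = 0.0636 s.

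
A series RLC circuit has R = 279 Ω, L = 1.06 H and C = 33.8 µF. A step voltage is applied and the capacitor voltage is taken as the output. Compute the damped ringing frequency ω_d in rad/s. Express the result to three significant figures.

For a series RLC circuit (capacitor voltage as output), ω_n = 1/√(LC) = 1/√(1.06 H · 33.8 µF) = 167 rad/s.
ζ = (R/2)·√(C/L) = (279/2)·√(33.8 µF/1.06 H) = 0.788.
ω_d = ω_n√(1−ζ²) = 103 rad/s.

ω_d ≈ 103 rad/s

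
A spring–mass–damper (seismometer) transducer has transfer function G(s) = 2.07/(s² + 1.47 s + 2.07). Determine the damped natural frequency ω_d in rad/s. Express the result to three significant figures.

ω_n = √2.07 = 1.44 rad/s; ζ = 1.47/(2·1.44) = 0.511.
The damped frequency ω_d = ω_n√(1−ζ²) = 1.24 rad/s.

ω_d ≈ 1.24 rad/s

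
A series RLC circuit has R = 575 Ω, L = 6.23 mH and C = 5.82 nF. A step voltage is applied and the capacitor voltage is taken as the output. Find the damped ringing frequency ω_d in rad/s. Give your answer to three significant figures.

ω_d ≈ 160000 rad/s

For a series RLC circuit (capacitor voltage as output), ω_n = 1/√(LC) = 1/√(6.23 mH · 5.82 nF) = 166000 rad/s.
ζ = (R/2)·√(C/L) = (575/2)·√(5.82 nF/6.23 mH) = 0.278.
ω_d = 166000·√(1 − 0.278²) = 160000 rad/s.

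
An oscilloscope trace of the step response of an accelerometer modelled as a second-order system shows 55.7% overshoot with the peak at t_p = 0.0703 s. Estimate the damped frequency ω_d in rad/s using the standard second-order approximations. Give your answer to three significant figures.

ω_d ≈ 44.7 rad/s

t_p = π/ω_d, so ω_d = π/0.0703 = 44.7 rad/s.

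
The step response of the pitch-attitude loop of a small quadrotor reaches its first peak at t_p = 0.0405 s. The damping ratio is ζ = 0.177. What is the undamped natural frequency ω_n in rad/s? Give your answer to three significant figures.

ω_n ≈ 78.8 rad/s

Peak time t_p = π/ω_d, so ω_d = π/t_p = π/0.0405 = 77.6 rad/s.
ω_n = ω_d/√(1−ζ²) = 77.6/√0.969 = 78.8 rad/s.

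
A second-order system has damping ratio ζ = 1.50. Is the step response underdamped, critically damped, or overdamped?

Since ζ = 1.50 > 1, the system is overdamped.

overdamped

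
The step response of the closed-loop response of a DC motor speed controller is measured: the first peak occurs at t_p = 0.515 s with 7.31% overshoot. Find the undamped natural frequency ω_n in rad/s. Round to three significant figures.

ω_n ≈ 7.94 rad/s

From the overshoot, ζ = −ln(OS)/√(π²+ln²(OS)) = 0.640.
From t_p = π/ω_d, ω_d = π/0.515 = 6.10 rad/s, so ω_n = ω_d/√(1−ζ²) = 7.94 rad/s.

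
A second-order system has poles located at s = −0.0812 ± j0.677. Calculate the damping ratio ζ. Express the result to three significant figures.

|pole| = ω_n = √(0.0812² + 0.677²) = 0.682 rad/s; ζ = cos θ = σ/ω_n = 0.119.

ζ ≈ 0.119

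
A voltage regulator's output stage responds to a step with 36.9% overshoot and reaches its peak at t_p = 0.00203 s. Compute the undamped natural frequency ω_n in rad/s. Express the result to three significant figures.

The overshoot fixes ζ = −ln(OS)/√(π²+ln²(OS)) = 0.302.
From t_p = π/ω_d, ω_d = π/0.00203 = 1550 rad/s, so ω_n = ω_d/√(1−ζ²) = 1620 rad/s.

ω_n ≈ 1620 rad/s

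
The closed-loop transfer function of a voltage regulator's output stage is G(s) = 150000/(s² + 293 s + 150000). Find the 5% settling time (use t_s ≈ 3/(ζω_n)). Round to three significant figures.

ω_n = √150000 = 387 rad/s; ζ = 293/(2·387) = 0.378.
t_s ≈ 3/(ζω_n) = 3/(0.378·387) = 0.0205 s.

t_s ≈ 0.0205 s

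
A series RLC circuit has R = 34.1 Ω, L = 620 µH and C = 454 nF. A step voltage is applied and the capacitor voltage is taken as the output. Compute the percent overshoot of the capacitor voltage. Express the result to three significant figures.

For a series RLC circuit (capacitor voltage as output), ω_n = 1/√(LC) = 1/√(620 µH · 454 nF) = 59600 rad/s.
ζ = (R/2)·√(C/L) = (34.1/2)·√(454 nF/620 µH) = 0.461.
%OS = 100 e^{−πζ/√(1−ζ²)} with ζ = 0.461 gives 19.5%.

%OS ≈ 19.5%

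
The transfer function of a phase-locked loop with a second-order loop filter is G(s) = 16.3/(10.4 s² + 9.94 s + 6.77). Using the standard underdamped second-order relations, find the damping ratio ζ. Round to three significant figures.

ζ ≈ 0.592

Dividing through by 10.4: denominator becomes s² + 0.9558 s + 0.6510.
So ω_n = √0.6510 = 0.807 rad/s and ζ = 0.9558/(2·0.807) = 0.592.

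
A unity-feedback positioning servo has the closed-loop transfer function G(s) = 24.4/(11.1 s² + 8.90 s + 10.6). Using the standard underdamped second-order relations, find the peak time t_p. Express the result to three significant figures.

Dividing through by 11.1: denominator becomes s² + 0.8018 s + 0.9550.
So ω_n = √0.9550 = 0.977 rad/s and ζ = 0.8018/(2·0.977) = 0.410.
ω_d = 0.977·√(1 − 0.410²) = 0.891 rad/s. t_p = π/ω_d = 3.53 s.

t_p ≈ 3.53 s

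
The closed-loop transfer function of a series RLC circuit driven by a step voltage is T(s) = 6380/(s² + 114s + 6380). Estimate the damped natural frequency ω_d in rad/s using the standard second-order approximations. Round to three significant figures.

ω_d ≈ 56.0 rad/s

ω_n = √6380 = 79.9 rad/s; ζ = 114/(2·79.9) = 0.714.
The damped frequency ω_d = ω_n√(1−ζ²) = 56.0 rad/s.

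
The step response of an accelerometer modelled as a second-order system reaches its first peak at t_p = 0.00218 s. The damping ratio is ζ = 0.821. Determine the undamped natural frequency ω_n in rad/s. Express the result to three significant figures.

Peak time t_p = π/ω_d, so ω_d = π/t_p = π/0.00218 = 1440 rad/s.
ω_n = ω_d/√(1−ζ²) = 1440/√0.326 = 2520 rad/s.

ω_n ≈ 2520 rad/s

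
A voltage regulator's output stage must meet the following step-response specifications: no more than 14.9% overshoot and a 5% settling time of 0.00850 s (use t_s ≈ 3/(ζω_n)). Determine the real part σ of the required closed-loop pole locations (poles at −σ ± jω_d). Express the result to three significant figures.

σ ≈ 353

The settling-time spec alone fixes σ = ζω_n = 3/t_s = 3/0.00850 = 353.
(Overshoot then fixes ζ = 0.518 and hence ω_d = σ·√(1−ζ²)/ζ = 582 rad/s.)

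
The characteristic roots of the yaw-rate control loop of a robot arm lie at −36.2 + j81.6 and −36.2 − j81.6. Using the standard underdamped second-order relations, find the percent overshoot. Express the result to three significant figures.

%OS ≈ 24.8%

The poles are at −σ ± jω_d with σ = 36.2 and ω_d = 81.6, so ω_n = √(σ²+ω_d²) = 89.3 rad/s and ζ = σ/ω_n = 0.406.
Overshoot: exp(−π·0.406/√(1−0.406²)) = 0.248, i.e. 24.8%.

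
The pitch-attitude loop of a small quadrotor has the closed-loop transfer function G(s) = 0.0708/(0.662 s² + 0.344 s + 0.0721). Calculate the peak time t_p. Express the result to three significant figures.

Dividing through by 0.662: denominator becomes s² + 0.5196 s + 0.1089.
So ω_n = √0.1089 = 0.330 rad/s and ζ = 0.5196/(2·0.330) = 0.787.
The damped frequency ω_d = ω_n√(1−ζ²) = 0.203 rad/s. t_p = π/ω_d = 15.4 s.

t_p ≈ 15.4 s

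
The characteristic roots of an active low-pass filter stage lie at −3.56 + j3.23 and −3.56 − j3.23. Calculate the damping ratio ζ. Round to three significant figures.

|pole| = ω_n = √(3.56² + 3.23²) = 4.81 rad/s; ζ = cos θ = σ/ω_n = 0.741.

ζ ≈ 0.741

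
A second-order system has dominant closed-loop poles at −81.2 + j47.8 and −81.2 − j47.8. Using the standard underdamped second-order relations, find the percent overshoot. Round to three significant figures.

%OS ≈ 0.481%

The poles are at −σ ± jω_d with σ = 81.2 and ω_d = 47.8, so ω_n = √(σ²+ω_d²) = 94.2 rad/s and ζ = σ/ω_n = 0.862.
Overshoot: exp(−π·0.862/√(1−0.862²)) = 0.00481, i.e. 0.481%.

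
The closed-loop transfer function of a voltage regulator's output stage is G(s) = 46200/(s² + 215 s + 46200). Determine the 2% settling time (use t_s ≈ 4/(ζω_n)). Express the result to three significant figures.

Comparing the denominator to s² + 2ζω_n s + ω_n²: ω_n = √46200 = 215 rad/s, and 2ζω_n = 215 so ζ = 215/(2·215) = 0.500.
t_s ≈ 4/(ζω_n) = 4/(0.500·215) = 0.0372 s.

t_s ≈ 0.0372 s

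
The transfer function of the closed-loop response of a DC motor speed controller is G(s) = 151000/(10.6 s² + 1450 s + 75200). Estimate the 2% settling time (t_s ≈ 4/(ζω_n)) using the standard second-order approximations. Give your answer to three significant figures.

t_s ≈ 0.0585 s

Dividing through by 10.6: denominator becomes s² + 136.8 s + 7094.
So ω_n = √7094 = 84.2 rad/s and ζ = 136.8/(2·84.2) = 0.812.
t_s ≈ 4/(ζω_n) = 0.0585 s.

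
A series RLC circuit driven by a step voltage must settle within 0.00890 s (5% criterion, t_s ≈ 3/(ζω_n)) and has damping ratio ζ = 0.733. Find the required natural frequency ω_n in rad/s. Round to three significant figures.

ω_n ≈ 460 rad/s

Rearranging t_s ≈ 3/(ζω_n) gives ω_n = 3/(ζ·t_s) = 3/(0.733 × 0.00890) = 460 rad/s.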